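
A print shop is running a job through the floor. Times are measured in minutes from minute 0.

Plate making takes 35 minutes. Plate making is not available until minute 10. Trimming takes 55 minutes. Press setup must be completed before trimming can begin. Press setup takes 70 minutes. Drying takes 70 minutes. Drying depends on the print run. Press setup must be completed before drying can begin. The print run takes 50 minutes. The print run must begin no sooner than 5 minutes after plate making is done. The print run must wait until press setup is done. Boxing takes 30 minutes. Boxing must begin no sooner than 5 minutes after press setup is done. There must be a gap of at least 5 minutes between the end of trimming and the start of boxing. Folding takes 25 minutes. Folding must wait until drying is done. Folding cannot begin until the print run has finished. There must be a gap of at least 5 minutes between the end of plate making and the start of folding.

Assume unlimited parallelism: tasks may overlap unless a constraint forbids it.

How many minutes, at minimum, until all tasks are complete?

Press setup can start immediately at minute 0; it finishes at minute 70.
Trimming waits on press setup (finishes minute 70), so it starts at minute 70 and finishes at 70 + 55 = minute 125.
Boxing has to wait for press setup (finishes minute 70, plus 5-minute gap → minute 75); trimming (finishes minute 125, plus 5-minute gap → minute 130). The latest of these is minute 130, so boxing runs minute 130 to 130 + 30 = minute 160.
Plate making cannot begin until its own release at minute 10. It runs from minute 10 to 10 + 35 = minute 45.
The print run needs all of plate making (finishes minute 45, plus 5-minute gap → minute 50); press setup (finishes minute 70). That puts its earliest start at minute 70; it finishes at 70 + 50 = minute 120.
Drying has to wait for the print run (finishes minute 120); press setup (finishes minute 70). The latest of these is minute 120, so drying runs minute 120 to 120 + 70 = minute 190.
Folding cannot start until drying (finishes minute 190); the print run (finishes minute 120); plate making (finishes minute 45, plus 5-minute gap → minute 50). The controlling bound is minute 190, so folding finishes at 190 + 25 = minute 215.
All tasks are finished once the last one completes. Finish times: Plate making at 45, Press setup at 70, The print run at 120, Drying at 190, Trimming at 125, Folding at 215, Boxing at 160. The latest is minute 215.

215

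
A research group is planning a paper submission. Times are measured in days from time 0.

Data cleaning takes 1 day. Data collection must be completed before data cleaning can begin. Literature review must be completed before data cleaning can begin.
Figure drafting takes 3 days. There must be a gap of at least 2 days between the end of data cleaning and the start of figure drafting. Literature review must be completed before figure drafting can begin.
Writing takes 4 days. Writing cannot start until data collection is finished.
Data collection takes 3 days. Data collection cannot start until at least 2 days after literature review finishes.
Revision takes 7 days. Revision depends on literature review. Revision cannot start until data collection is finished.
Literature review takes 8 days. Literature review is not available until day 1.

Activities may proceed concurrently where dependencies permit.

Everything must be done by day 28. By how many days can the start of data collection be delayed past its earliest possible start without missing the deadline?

Literature review waits on its own release at day 1, so it starts at day 1 and finishes at 1 + 8 = day 9.
Data collection waits on literature review (finishes day 9, plus 2-day gap → day 11), so it starts at day 11 and finishes at 11 + 3 = day 14.

Working backward from the deadline:
Nothing follows figure drafting; the deadline of day 28 is its only limit. It must start by 28 − 3 = day 25.
Data cleaning has to be done before figure drafting (must start by day 25, minus 2-day gap → day 23). That means finishing by day 23, i.e. starting by 23 − 1 = day 22.
Writing must finish by day 28; it takes 4 days, so it must start by 28 − 4 = day 24.
Nothing follows revision; the deadline of day 28 is its only limit. It must start by 28 − 7 = day 21.
Data collection must finish in time for data cleaning (must start by day 22); writing (must start by day 24); revision (must start by day 21). The tightest is day 21, so data collection must start by 21 − 3 = day 18.
So data collection can start as early as day 11 and as late as day 18, giving 18 − 11 = 7 days of slack.

7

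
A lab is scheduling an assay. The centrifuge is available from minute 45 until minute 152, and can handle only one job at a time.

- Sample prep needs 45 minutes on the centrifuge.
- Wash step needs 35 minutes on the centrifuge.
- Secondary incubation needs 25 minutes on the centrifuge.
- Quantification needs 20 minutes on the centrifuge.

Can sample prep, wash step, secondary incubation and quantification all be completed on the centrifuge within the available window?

No

The centrifuge window is 152 − 45 = 107 minutes.
Running back to back, the jobs need 45 + 35 + 25 + 20 = 125 minutes on the centrifuge.
Since 125 > 107, they cannot all fit.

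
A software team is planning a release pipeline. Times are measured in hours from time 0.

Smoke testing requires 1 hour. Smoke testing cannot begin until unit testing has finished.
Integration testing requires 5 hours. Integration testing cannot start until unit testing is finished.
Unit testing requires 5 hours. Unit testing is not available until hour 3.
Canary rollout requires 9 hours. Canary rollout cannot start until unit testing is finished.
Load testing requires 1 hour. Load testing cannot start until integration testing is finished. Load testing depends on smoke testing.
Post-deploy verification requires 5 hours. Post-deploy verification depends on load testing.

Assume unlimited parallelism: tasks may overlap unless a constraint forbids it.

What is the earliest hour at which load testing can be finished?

Unit testing cannot begin until its own release at hour 3. It runs from hour 3 to 3 + 5 = hour 8.
Smoke testing cannot begin until unit testing (finishes hour 8). It runs from hour 8 to 8 + 1 = hour 9.
Integration testing waits on unit testing (finishes hour 8), so it starts at hour 8 and finishes at 8 + 5 = hour 13.
Load testing cannot start until integration testing (finishes hour 13); smoke testing (finishes hour 9). The controlling bound is hour 13, so load testing finishes at 13 + 1 = hour 14.

14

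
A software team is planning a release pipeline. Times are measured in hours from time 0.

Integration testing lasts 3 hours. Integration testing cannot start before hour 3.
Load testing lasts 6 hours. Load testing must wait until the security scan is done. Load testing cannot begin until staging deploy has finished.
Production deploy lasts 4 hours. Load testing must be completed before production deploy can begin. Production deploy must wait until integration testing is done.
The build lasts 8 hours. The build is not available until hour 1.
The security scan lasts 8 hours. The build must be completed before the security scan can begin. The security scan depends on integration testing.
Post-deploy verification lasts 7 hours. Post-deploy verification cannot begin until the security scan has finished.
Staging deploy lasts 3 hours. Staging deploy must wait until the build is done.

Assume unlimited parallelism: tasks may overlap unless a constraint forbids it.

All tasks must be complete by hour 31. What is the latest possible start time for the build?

Production deploy has no dependents, so it just needs to finish by hour 31. Starting by 31 − 4 = hour 27 achieves that.
Since production deploy (must start by hour 27) depends on it, load testing must finish by hour 27. Backing off its 6-hour duration gives a latest start of hour 21.
Post-deploy verification has no dependents, so it just needs to finish by hour 31. Starting by 31 − 7 = hour 24 achieves that.
For the security scan: load testing (must start by hour 21); post-deploy verification (must start by hour 24). The most restrictive is hour 21; with an 8-hour duration, the security scan must start by hour 13.
Since load testing (must start by hour 21) depends on it, staging deploy must finish by hour 21. Backing off its 3-hour duration gives a latest start of hour 18.
The build must finish in time for the security scan (must start by hour 13); staging deploy (must start by hour 18). The tightest is hour 13, so the build must start by 13 − 8 = hour 5.

5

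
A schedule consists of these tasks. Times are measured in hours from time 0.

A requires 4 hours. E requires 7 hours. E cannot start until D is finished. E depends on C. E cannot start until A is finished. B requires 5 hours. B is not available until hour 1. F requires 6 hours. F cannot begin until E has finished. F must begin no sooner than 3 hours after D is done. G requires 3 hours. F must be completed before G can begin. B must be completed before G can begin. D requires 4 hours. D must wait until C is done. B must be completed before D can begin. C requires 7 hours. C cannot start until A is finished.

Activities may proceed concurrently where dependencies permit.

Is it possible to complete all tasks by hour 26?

After its own release at hour 1, B can start at hour 1 and finishes at hour 6.
Nothing blocks A, so it runs from hour 0 to hour 4.
C cannot begin until A (finishes hour 4). It runs from hour 4 to 4 + 7 = hour 11.
D needs all of C (finishes hour 11); B (finishes hour 6). That puts its earliest start at hour 11; it finishes at 11 + 4 = hour 15.
E needs all of D (finishes hour 15); C (finishes hour 11); A (finishes hour 4). That puts its earliest start at hour 15; it finishes at 15 + 7 = hour 22.
F cannot start until E (finishes hour 22); D (finishes hour 15, plus 3-hour gap → hour 18). The controlling bound is hour 22, so F finishes at 22 + 6 = hour 28.
G has to wait for F (finishes hour 28); B (finishes hour 6). The latest of these is hour 28, so G runs hour 28 to 28 + 3 = hour 31.
The earliest everything can be done is hour 31, which is after the deadline of 26, so it is not possible.

No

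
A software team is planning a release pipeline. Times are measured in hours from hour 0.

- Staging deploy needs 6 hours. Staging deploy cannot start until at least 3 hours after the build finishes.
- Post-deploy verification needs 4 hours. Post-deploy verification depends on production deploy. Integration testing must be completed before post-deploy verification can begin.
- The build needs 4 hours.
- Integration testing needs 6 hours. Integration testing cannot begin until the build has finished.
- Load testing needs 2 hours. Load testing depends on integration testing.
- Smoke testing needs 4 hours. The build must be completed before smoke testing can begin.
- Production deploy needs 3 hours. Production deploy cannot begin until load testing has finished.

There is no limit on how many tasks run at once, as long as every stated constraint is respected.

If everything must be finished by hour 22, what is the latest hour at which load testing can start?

13

Post-deploy verification must finish by hour 22; it takes 4 hours, so it must start by 22 − 4 = hour 18.
Production deploy has to be done before post-deploy verification (must start by hour 18). That means finishing by hour 18, i.e. starting by 18 − 3 = hour 15.
Load testing feeds into production deploy (must start by hour 15); so load testing must finish by hour 15 and therefore start by hour 13.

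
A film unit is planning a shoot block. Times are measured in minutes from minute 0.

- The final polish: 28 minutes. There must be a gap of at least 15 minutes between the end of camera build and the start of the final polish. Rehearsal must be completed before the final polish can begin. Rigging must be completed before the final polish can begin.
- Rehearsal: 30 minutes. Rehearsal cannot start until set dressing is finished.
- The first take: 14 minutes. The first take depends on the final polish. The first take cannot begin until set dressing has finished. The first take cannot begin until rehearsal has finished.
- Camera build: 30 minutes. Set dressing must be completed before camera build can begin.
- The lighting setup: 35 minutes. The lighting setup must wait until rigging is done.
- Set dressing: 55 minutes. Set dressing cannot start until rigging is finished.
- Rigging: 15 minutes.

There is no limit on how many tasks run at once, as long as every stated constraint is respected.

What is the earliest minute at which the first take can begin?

Rigging has no prerequisites, so it starts at minute 0 and finishes at minute 15.
Set dressing cannot begin until rigging (finishes minute 15). It runs from minute 15 to 15 + 55 = minute 70.
Rehearsal waits on set dressing (finishes minute 70), so it starts at minute 70 and finishes at 70 + 30 = minute 100.
Camera build waits on set dressing (finishes minute 70), so it starts at minute 70 and finishes at 70 + 30 = minute 100.
The final polish needs all of camera build (finishes minute 100, plus 15-minute gap → minute 115); rehearsal (finishes minute 100); rigging (finishes minute 15). That puts its earliest start at minute 115; it finishes at 115 + 28 = minute 143.
The first take waits on the final polish (finishes minute 143); set dressing (finishes minute 70); rehearsal (finishes minute 100). The latest of these is minute 143, which is the earliest the first take can start.

143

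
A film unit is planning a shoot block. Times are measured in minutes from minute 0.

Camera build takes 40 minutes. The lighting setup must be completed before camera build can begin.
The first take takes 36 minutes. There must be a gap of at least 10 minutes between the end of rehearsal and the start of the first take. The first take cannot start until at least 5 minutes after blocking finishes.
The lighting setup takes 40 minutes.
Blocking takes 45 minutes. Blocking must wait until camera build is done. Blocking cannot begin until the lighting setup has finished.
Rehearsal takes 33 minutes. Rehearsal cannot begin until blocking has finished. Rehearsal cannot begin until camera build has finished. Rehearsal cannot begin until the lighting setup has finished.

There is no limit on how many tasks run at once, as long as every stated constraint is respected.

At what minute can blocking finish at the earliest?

125

The lighting setup has no prerequisites, so it starts at minute 0 and finishes at minute 40.
Camera build waits on the lighting setup (finishes minute 40), so it starts at minute 40 and finishes at 40 + 40 = minute 80.
For blocking: camera build (finishes minute 80); the lighting setup (finishes minute 40). Taking the maximum gives a start of minute 80, and it finishes at 80 + 45 = minute 125.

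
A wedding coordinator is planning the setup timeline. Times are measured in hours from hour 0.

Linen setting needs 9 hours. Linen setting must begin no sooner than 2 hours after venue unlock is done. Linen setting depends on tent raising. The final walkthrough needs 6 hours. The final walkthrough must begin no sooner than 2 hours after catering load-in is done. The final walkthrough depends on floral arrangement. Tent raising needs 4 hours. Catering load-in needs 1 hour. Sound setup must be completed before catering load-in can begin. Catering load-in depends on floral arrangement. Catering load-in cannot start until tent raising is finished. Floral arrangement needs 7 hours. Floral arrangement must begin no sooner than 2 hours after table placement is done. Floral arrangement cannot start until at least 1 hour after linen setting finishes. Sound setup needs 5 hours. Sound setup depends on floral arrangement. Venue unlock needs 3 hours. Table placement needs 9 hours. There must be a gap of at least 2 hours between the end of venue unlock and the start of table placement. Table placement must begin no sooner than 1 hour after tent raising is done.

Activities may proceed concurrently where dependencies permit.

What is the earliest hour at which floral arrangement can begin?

Tent raising has no prerequisites, so it starts at hour 0 and finishes at hour 4.
Nothing blocks venue unlock, so it runs from hour 0 to hour 3.
Linen setting has to wait for venue unlock (finishes hour 3, plus 2-hour gap → hour 5); tent raising (finishes hour 4). The latest of these is hour 5, so linen setting runs hour 5 to 5 + 9 = hour 14.
Table placement cannot start until venue unlock (finishes hour 3, plus 2-hour gap → hour 5); tent raising (finishes hour 4, plus 1-hour gap → hour 5). The controlling bound is hour 5, so table placement finishes at 5 + 9 = hour 14.
Floral arrangement waits on table placement (finishes hour 14, plus 2-hour gap → hour 16); linen setting (finishes hour 14, plus 1-hour gap → hour 15). The latest of these is hour 16, which is the earliest floral arrangement can start.

16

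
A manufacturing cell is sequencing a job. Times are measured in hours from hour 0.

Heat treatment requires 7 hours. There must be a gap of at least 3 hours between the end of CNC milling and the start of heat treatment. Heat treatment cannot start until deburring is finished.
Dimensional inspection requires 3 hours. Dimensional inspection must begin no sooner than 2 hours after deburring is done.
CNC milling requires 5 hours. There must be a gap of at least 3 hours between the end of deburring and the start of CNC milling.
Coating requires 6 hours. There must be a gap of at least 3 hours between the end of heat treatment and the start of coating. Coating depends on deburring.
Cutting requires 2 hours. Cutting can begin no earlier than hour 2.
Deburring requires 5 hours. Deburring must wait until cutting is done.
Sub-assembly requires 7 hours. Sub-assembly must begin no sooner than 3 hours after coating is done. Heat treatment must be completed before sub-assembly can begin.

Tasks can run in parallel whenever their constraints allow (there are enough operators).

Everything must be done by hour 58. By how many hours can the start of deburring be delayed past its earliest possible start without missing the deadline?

12

After its own release at hour 2, cutting can start at hour 2 and finishes at hour 4.
Deburring cannot begin until cutting (finishes hour 4). It runs from hour 4 to 4 + 5 = hour 9.

Working backward from the deadline:
To finish by hour 58, sub-assembly (duration 7) must start no later than hour 51.
Coating has to be done before sub-assembly (must start by hour 51, minus 3-hour gap → hour 48). That means finishing by hour 48, i.e. starting by 48 − 6 = hour 42.
For heat treatment: coating (must start by hour 42, minus 3-hour gap → hour 39); sub-assembly (must start by hour 51). The most restrictive is hour 39; with a 7-hour duration, heat treatment must start by hour 32.
CNC milling must finish before heat treatment (must start by hour 32, minus 3-hour gap → hour 29). With a 5-hour duration, CNC milling must start by 29 − 5 = hour 24.
Dimensional inspection must finish by hour 58; it takes 3 hours, so it must start by 58 − 3 = hour 55.
Deburring feeds CNC milling (must start by hour 24, minus 3-hour gap → hour 21); heat treatment (must start by hour 32); dimensional inspection (must start by hour 55, minus 2-hour gap → hour 53); coating (must start by hour 42). Taking the minimum, deburring must finish by hour 21 and start by 21 − 5 = hour 16.
So deburring can start as early as hour 4 and as late as hour 16, giving 16 − 4 = 12 hours of slack.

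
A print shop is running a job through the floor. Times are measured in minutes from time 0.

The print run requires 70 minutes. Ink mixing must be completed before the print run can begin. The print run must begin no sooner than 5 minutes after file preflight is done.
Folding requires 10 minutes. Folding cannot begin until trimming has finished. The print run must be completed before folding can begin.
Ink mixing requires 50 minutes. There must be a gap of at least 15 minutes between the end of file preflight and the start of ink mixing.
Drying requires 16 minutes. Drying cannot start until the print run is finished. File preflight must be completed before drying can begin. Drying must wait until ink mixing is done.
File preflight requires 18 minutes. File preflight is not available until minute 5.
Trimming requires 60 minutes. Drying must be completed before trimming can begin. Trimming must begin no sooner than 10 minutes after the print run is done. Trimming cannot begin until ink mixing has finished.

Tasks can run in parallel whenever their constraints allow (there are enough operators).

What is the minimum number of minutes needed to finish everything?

File preflight waits on its own release at minute 5, so it starts at minute 5 and finishes at 5 + 18 = minute 23.
Ink mixing waits on file preflight (finishes minute 23, plus 15-minute gap → minute 38), so it starts at minute 38 and finishes at 38 + 50 = minute 88.
The print run cannot start until ink mixing (finishes minute 88); file preflight (finishes minute 23, plus 5-minute gap → minute 28). The controlling bound is minute 88, so the print run finishes at 88 + 70 = minute 158.
Drying cannot start until the print run (finishes minute 158); file preflight (finishes minute 23); ink mixing (finishes minute 88). The controlling bound is minute 158, so drying finishes at 158 + 16 = minute 174.
Trimming cannot start until drying (finishes minute 174); the print run (finishes minute 158, plus 10-minute gap → minute 168); ink mixing (finishes minute 88). The controlling bound is minute 174, so trimming finishes at 174 + 60 = minute 234.
Folding cannot start until trimming (finishes minute 234); the print run (finishes minute 158). The controlling bound is minute 234, so folding finishes at 234 + 10 = minute 244.
All tasks are finished once the last one completes. Finish times: File preflight at 23, Ink mixing at 88, The print run at 158, Drying at 174, Trimming at 234, Folding at 244. The latest is minute 244.

244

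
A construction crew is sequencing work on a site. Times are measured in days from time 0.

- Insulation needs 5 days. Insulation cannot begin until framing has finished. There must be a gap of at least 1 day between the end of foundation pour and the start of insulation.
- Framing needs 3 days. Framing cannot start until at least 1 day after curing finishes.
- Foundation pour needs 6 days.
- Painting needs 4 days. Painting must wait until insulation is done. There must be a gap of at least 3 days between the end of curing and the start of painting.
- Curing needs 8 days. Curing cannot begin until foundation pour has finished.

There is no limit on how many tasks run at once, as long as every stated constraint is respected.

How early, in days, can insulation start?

Foundation pour has no prerequisites, so it starts at day 0 and finishes at day 6.
Curing cannot begin until foundation pour (finishes day 6). It runs from day 6 to 6 + 8 = day 14.
Framing waits on curing (finishes day 14, plus 1-day gap → day 15), so it starts at day 15 and finishes at 15 + 3 = day 18.
Insulation waits on framing (finishes day 18); foundation pour (finishes day 6, plus 1-day gap → day 7). The latest of these is day 18, which is the earliest insulation can start.

18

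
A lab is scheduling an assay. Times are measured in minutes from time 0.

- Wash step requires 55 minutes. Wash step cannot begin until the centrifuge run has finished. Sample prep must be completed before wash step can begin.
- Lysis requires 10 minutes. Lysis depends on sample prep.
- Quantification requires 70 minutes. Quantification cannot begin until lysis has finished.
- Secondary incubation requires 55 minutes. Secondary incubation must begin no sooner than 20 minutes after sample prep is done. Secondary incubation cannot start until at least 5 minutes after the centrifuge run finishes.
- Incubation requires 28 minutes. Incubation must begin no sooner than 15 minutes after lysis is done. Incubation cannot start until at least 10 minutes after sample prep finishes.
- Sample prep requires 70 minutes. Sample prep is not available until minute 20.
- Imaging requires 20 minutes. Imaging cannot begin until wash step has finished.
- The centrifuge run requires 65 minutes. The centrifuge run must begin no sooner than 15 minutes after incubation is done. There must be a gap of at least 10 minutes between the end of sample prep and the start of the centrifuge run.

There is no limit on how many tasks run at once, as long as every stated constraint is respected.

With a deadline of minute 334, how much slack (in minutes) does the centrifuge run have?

Sample prep waits on its own release at minute 20, so it starts at minute 20 and finishes at 20 + 70 = minute 90.
Lysis cannot begin until sample prep (finishes minute 90). It runs from minute 90 to 90 + 10 = minute 100.
Incubation has to wait for lysis (finishes minute 100, plus 15-minute gap → minute 115); sample prep (finishes minute 90, plus 10-minute gap → minute 100). The latest of these is minute 115, so incubation runs minute 115 to 115 + 28 = minute 143.
The centrifuge run has to wait for incubation (finishes minute 143, plus 15-minute gap → minute 158); sample prep (finishes minute 90, plus 10-minute gap → minute 100). The latest of these is minute 158, so the centrifuge run runs minute 158 to 158 + 65 = minute 223.

Working backward from the deadline:
Nothing follows imaging; the deadline of minute 334 is its only limit. It must start by 334 − 20 = minute 314.
Since imaging (must start by minute 314) depends on it, wash step must finish by minute 314. Backing off its 55-minute duration gives a latest start of minute 259.
Nothing follows secondary incubation; the deadline of minute 334 is its only limit. It must start by 334 − 55 = minute 279.
The centrifuge run feeds wash step (must start by minute 259); secondary incubation (must start by minute 279, minus 5-minute gap → minute 274). Taking the minimum, the centrifuge run must finish by minute 259 and start by 259 − 65 = minute 194.
So the centrifuge run can start as early as minute 158 and as late as minute 194, giving 194 − 158 = 36 minutes of slack.

36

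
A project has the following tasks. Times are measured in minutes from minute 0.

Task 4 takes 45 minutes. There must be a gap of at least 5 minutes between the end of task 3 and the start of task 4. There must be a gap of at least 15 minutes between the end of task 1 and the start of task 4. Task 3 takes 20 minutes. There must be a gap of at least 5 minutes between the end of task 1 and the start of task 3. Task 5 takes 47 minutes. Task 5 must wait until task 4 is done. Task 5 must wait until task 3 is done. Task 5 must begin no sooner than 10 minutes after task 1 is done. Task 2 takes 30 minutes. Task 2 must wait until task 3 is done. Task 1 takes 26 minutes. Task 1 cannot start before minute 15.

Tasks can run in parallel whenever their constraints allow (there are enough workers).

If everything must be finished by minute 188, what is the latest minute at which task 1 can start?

40

Task 2 must finish by minute 188; it takes 30 minutes, so it must start by 188 − 30 = minute 158.
Task 5 must finish by minute 188; it takes 47 minutes, so it must start by 188 − 47 = minute 141.
Since task 5 (must start by minute 141) depends on it, task 4 must finish by minute 141. Backing off its 45-minute duration gives a latest start of minute 96.
Task 3 feeds task 2 (must start by minute 158); task 4 (must start by minute 96, minus 5-minute gap → minute 91); task 5 (must start by minute 141). Taking the minimum, task 3 must finish by minute 91 and start by 91 − 20 = minute 71.
Task 1 feeds task 3 (must start by minute 71, minus 5-minute gap → minute 66); task 4 (must start by minute 96, minus 15-minute gap → minute 81); task 5 (must start by minute 141, minus 10-minute gap → minute 131). Taking the minimum, task 1 must finish by minute 66 and start by 66 − 26 = minute 40.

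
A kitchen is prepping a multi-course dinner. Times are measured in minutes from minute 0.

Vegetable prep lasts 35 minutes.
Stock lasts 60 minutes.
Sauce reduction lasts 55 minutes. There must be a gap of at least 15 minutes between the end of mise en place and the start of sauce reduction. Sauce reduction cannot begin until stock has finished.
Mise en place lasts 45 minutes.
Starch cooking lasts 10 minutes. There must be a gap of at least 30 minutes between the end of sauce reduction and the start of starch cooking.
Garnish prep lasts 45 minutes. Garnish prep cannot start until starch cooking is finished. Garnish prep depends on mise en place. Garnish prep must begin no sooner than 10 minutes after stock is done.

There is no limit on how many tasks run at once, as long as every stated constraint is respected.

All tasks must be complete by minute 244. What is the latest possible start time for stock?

44

Garnish prep must finish by minute 244; it takes 45 minutes, so it must start by 244 − 45 = minute 199.
Starch cooking must finish before garnish prep (must start by minute 199). With a 10-minute duration, starch cooking must start by 199 − 10 = minute 189.
Since starch cooking (must start by minute 189, minus 30-minute gap → minute 159) depends on it, sauce reduction must finish by minute 159. Backing off its 55-minute duration gives a latest start of minute 104.
For stock: sauce reduction (must start by minute 104); garnish prep (must start by minute 199, minus 10-minute gap → minute 189). The most restrictive is minute 104; with a 60-minute duration, stock must start by minute 44.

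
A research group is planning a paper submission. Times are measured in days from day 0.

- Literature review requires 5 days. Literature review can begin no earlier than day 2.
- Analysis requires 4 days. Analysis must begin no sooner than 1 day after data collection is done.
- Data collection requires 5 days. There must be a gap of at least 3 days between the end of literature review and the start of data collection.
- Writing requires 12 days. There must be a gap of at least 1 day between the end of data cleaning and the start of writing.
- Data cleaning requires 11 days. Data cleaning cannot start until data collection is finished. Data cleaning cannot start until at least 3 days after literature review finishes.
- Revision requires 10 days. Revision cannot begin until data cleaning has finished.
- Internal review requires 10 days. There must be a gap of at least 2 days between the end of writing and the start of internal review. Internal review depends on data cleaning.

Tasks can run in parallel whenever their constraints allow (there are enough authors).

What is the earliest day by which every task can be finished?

Literature review waits on its own release at day 2, so it starts at day 2 and finishes at 2 + 5 = day 7.
After literature review (finishes day 7, plus 3-day gap → day 10), data collection can start at day 10 and finishes at day 15.
Analysis waits on data collection (finishes day 15, plus 1-day gap → day 16), so it starts at day 16 and finishes at 16 + 4 = day 20.
For data cleaning: data collection (finishes day 15); literature review (finishes day 7, plus 3-day gap → day 10). Taking the maximum gives a start of day 15, and it finishes at 15 + 11 = day 26.
After data cleaning (finishes day 26), revision can start at day 26 and finishes at day 36.
Writing cannot begin until data cleaning (finishes day 26, plus 1-day gap → day 27). It runs from day 27 to 27 + 12 = day 39.
For internal review: writing (finishes day 39, plus 2-day gap → day 41); data cleaning (finishes day 26). Taking the maximum gives a start of day 41, and it finishes at 41 + 10 = day 51.
All tasks are finished once the last one completes. Finish times: Literature review at 7, Data collection at 15, Data cleaning at 26, Analysis at 20, Writing at 39, Internal review at 51, Revision at 36. The latest is day 51.

51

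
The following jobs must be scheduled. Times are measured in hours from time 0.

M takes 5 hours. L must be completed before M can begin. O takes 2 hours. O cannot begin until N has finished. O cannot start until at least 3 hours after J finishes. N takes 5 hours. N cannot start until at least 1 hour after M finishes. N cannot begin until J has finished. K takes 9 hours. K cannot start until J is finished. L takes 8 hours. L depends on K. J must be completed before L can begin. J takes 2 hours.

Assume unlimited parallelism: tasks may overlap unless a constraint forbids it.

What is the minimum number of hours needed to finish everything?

J has no prerequisites, so it starts at hour 0 and finishes at hour 2.
K cannot begin until J (finishes hour 2). It runs from hour 2 to 2 + 9 = hour 11.
L has to wait for K (finishes hour 11); J (finishes hour 2). The latest of these is hour 11, so L runs hour 11 to 11 + 8 = hour 19.
M cannot begin until L (finishes hour 19). It runs from hour 19 to 19 + 5 = hour 24.
N cannot start until M (finishes hour 24, plus 1-hour gap → hour 25); J (finishes hour 2). The controlling bound is hour 25, so N finishes at 25 + 5 = hour 30.
O has to wait for N (finishes hour 30); J (finishes hour 2, plus 3-hour gap → hour 5). The latest of these is hour 30, so O runs hour 30 to 30 + 2 = hour 32.
All tasks are finished once the last one completes. Finish times: J at 2, K at 11, L at 19, M at 24, N at 30, O at 32. The latest is hour 32.

32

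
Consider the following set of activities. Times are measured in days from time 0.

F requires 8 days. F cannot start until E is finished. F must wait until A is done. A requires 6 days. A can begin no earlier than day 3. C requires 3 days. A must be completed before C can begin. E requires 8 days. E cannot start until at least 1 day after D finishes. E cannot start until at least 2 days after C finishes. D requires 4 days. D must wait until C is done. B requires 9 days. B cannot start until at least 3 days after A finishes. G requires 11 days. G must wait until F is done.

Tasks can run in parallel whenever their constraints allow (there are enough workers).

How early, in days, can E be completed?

25

A waits on its own release at day 3, so it starts at day 3 and finishes at 3 + 6 = day 9.
C cannot begin until A (finishes day 9). It runs from day 9 to 9 + 3 = day 12.
After C (finishes day 12), D can start at day 12 and finishes at day 16.
For E: D (finishes day 16, plus 1-day gap → day 17); C (finishes day 12, plus 2-day gap → day 14). Taking the maximum gives a start of day 17, and it finishes at 17 + 8 = day 25.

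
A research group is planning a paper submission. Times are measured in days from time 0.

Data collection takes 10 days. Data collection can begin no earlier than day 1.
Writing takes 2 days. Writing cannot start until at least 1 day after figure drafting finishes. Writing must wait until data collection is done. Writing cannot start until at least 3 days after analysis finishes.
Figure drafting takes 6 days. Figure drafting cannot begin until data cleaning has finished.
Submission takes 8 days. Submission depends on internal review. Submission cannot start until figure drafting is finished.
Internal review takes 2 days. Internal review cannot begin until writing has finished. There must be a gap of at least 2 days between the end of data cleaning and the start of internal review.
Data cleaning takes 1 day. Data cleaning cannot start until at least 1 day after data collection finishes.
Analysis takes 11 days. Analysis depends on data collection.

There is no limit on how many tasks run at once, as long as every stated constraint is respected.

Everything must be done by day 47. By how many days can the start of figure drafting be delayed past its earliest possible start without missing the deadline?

After its own release at day 1, data collection can start at day 1 and finishes at day 11.
After data collection (finishes day 11, plus 1-day gap → day 12), data cleaning can start at day 12 and finishes at day 13.
After data cleaning (finishes day 13), figure drafting can start at day 13 and finishes at day 19.

Working backward from the deadline:
Submission must finish by day 47; it takes 8 days, so it must start by 47 − 8 = day 39.
Since submission (must start by day 39) depends on it, internal review must finish by day 39. Backing off its 2-day duration gives a latest start of day 37.
Writing has to be done before internal review (must start by day 37). That means finishing by day 37, i.e. starting by 37 − 2 = day 35.
Figure drafting feeds writing (must start by day 35, minus 1-day gap → day 34); submission (must start by day 39). Taking the minimum, figure drafting must finish by day 34 and start by 34 − 6 = day 28.
So figure drafting can start as early as day 13 and as late as day 28, giving 28 − 13 = 15 days of slack.

15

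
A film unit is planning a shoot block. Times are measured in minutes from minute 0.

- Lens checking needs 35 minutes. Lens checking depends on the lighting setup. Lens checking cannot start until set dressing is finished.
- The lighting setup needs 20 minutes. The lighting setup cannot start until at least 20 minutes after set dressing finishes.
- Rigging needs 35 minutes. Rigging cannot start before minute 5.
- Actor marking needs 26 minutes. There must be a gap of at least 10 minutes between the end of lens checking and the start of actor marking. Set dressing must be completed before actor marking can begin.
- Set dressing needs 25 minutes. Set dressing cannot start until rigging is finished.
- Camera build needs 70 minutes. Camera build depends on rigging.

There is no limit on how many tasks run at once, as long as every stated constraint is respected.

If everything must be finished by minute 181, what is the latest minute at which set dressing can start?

Nothing follows actor marking; the deadline of minute 181 is its only limit. It must start by 181 − 26 = minute 155.
Lens checking has to be done before actor marking (must start by minute 155, minus 10-minute gap → minute 145). That means finishing by minute 145, i.e. starting by 145 − 35 = minute 110.
The lighting setup has to be done before lens checking (must start by minute 110). That means finishing by minute 110, i.e. starting by 110 − 20 = minute 90.
Set dressing has several dependents: the lighting setup (must start by minute 90, minus 20-minute gap → minute 70); lens checking (must start by minute 110); actor marking (must start by minute 155). The earliest of those limits is minute 70, so set dressing must start by 70 − 25 = minute 45.

45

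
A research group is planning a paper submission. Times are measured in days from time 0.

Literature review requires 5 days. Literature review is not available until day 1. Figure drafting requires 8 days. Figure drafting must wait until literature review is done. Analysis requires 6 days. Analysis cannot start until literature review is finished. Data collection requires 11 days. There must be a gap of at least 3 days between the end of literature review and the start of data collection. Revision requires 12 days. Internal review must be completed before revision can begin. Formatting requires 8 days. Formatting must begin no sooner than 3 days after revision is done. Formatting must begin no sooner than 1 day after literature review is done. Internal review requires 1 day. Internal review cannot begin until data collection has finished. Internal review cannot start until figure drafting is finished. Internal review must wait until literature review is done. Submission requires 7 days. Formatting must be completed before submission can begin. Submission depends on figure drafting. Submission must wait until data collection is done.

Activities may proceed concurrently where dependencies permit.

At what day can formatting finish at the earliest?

After its own release at day 1, literature review can start at day 1 and finishes at day 6.
Figure drafting waits on literature review (finishes day 6), so it starts at day 6 and finishes at 6 + 8 = day 14.
Data collection cannot begin until literature review (finishes day 6, plus 3-day gap → day 9). It runs from day 9 to 9 + 11 = day 20.
Internal review needs all of data collection (finishes day 20); figure drafting (finishes day 14); literature review (finishes day 6). That puts its earliest start at day 20; it finishes at 20 + 1 = day 21.
Revision cannot begin until internal review (finishes day 21). It runs from day 21 to 21 + 12 = day 33.
Formatting cannot start until revision (finishes day 33, plus 3-day gap → day 36); literature review (finishes day 6, plus 1-day gap → day 7). The controlling bound is day 36, so formatting finishes at 36 + 8 = day 44.

44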